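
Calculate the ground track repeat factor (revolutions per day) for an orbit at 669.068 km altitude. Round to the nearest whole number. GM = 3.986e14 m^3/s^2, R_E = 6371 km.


r = 7.040068e+06 m
T = 2*pi*sqrt(r^3/mu) = 5878.6351 s = 97.9773 min
revs/day = 1440 / 97.9773 = 14.6973
Rounded: 15 revolutions per day

15 revolutions per day


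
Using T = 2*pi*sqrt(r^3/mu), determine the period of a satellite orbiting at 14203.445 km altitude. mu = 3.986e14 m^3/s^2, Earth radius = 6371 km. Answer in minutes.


r = 20574.4450 km = 2.0574445e+07 m
T = 2*pi*sqrt(r^3/mu) = 2*pi*sqrt(8.7093228e+21 / 3.986e14)
T = 29369.9640 s = 489.4994 min

489.4994 minutes


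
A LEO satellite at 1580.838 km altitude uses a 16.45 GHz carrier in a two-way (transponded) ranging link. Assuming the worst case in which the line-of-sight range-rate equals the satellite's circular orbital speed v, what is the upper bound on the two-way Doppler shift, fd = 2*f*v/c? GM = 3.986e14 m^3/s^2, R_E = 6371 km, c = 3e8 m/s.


r = 7.951838e+06 m
v = sqrt(mu/r) = 7080.0265 m/s (worst-case radial velocity)
f = 16.45 GHz = 1.645e+10 Hz
fd = 2*f*v/c = 2*1.645e+10*7080.0265/3.0e+08
fd = 776442.9099 Hz

776442.9099 Hz


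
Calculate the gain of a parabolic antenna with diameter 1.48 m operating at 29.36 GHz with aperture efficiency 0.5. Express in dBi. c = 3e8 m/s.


lambda = c/f = 3e8 / 2.936e+10 = 0.01021798 m
G = eta*(pi*D/lambda)^2 = 0.5*(pi*1.48/0.01021798)^2
G = 103529.1798 (linear)
G = 10*log10(103529.1798) = 50.1506 dBi

50.1506 dBi


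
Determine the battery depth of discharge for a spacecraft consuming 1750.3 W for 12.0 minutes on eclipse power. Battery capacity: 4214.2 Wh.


E_used = P * t / 60 = 1750.3 * 12.0 / 60 = 350.0600 Wh
DOD = E_used / E_total * 100 = 350.0600 / 4214.2 * 100
DOD = 8.3067 %

8.3067 %


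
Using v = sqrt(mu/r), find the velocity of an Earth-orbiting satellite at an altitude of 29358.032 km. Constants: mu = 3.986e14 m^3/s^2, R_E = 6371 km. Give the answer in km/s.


r = R_E + alt = 6371.0 + 29358.032 = 35729.0320 km = 3.5729032e+07 m
v = sqrt(mu/r) = sqrt(3.986e14 / 3.5729032e+07) = 3340.0889 m/s = 3.3401 km/s

3.3401 km/s


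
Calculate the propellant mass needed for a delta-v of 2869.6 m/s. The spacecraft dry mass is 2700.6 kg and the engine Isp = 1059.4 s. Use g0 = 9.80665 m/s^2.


ve = Isp * g0 = 1059.4 * 9.80665 = 10389.165010 m/s
mass ratio = exp(dv/ve) = exp(2869.6/10389.165010) = 1.31812575
m_prop = m_dry * (mr - 1) = 2700.6 * (1.31812575 - 1)
m_prop = 859.1304 kg

859.1304 kg


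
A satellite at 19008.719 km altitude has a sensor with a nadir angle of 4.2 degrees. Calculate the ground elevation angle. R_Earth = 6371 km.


r = R_E + alt = 25379.7190 km
Law of sines in the satellite / Earth-center / ground-point triangle:
  sin(nadir)/R_E = sin(90 + el)/r  =>  cos(el) = (r/R_E)*sin(nadir)
cos(el) = (25379.7190 / 6371.0000) * sin(4.2 deg) = 0.291754
el = arccos(0.291754) = 73.0370 deg
(Earth-central angle = 90 - nadir - el = 12.7630 deg)

73.0370 degrees


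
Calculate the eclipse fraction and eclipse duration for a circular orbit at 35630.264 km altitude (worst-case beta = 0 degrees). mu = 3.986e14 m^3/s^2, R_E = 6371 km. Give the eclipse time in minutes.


r = 42001.2640 km
T = 1427.7544 min
Eclipse fraction = arcsin(R_E/r)/pi = arcsin(6371.0000/42001.2640)/pi
= arcsin(0.1516859)/pi = 0.04847022
Eclipse duration = 0.04847022 * 1427.7544 = 69.2036 min

69.2036 minutes


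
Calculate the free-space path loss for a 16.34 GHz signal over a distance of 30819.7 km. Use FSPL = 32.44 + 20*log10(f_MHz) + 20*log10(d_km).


f = 16.34 GHz = 16340.0000 MHz
d = 30819.7 km
FSPL = 32.44 + 20*log10(16340.0000) + 20*log10(30819.7)
FSPL = 32.44 + 84.2650 + 89.7766
FSPL = 206.4816 dB

206.4816 dB


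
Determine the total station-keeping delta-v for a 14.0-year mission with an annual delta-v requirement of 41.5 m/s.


dV = rate * years = 41.5 * 14.0
dV = 581.0000 m/s

581.0000 m/s


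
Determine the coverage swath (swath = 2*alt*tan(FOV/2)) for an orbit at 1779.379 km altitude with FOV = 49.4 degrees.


FOV = 49.4 deg = 0.8621927 rad
swath = 2 * alt * tan(FOV/2) = 2 * 1779.379 * tan(0.4310963)
swath = 2 * 1779.379 * 0.4599486
swath = 1636.8458 km

1636.8458 km


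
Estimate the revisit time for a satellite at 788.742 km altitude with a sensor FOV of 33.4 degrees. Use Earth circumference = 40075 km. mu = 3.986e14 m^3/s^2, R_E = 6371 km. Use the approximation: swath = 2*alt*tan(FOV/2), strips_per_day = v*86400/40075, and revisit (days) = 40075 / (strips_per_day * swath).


swath = 2*788.742*tan(0.29147) = 473.2679 km
v = sqrt(mu/r) = 7461.3938 m/s = 7.4614 km/s
strips/day = v*86400/40075 = 7.4614*86400/40075 = 16.0864
coverage/day = strips * swath = 16.0864 * 473.2679 = 7613.1994 km
revisit = 40075 / 7613.1994 = 5.2639 days

5.2639 days


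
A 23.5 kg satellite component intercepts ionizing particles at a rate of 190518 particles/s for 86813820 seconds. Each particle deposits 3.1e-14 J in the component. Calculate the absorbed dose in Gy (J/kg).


Total energy deposited = rate * time * E_per
  = 190518 * 86813820 * 3.1e-14 = 0.5127275 J
Dose = E_total / mass = 0.5127275 / 23.5
Dose = 0.02181819 Gy

0.0218 Gy


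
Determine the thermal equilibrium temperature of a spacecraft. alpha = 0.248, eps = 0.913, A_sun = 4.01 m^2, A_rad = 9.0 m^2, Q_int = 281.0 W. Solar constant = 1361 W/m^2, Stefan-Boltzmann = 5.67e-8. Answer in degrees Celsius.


Numerator = alpha*S*A_sun + Q_int = 0.248*1361*4.01 + 281.0 = 1634.4873 W
Denominator = eps*sigma*A_rad = 0.913*5.67e-8*9.0 = 4.659039e-07 W/K^4
T^4 = 3.5082069e+09 K^4
T = 243.3724 K = -29.7776 C

-29.7776 degrees Celsius


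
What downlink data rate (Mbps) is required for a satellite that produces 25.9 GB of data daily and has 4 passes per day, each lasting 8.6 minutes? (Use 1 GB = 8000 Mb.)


total contact time = 4 * 8.6 * 60 = 2064.0000 s
data = 25.9 GB = 207200.0000 Mb
rate = 207200.0000 / 2064.0000 = 100.3876 Mbps

100.3876 Mbps


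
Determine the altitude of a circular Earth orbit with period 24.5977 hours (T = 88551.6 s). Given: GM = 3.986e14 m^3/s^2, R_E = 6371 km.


T = 88551.6 s
r = (mu*T^2/(4*pi^2))^(1/3) = (3.986e14 * 88551.6^2 / (4*pi^2))^(1/3)
r = 4.2939481e+07 m = 42939.4813 km
alt = r - R_E = 42939.4813 - 6371 = 36568.4813 km

36568.4813 km


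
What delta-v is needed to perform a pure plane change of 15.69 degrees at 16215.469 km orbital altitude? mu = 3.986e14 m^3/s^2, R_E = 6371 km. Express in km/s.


r = 22586.4690 km = 2.2586469e+07 m
V = sqrt(mu/r) = 4200.9206 m/s
di = 15.69 deg = 0.2738422 rad
dV = 2*V*sin(di/2) = 2*4200.9206*sin(0.1369211)
dV = 1146.7981 m/s = 1.1468 km/s

1.1468 km/s


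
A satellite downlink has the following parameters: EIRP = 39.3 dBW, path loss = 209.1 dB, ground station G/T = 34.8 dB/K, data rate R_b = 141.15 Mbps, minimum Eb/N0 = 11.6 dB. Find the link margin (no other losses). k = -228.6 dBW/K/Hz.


C/N0 = EIRP - FSPL + G/T - k = 39.3 - 209.1 + 34.8 - (-228.6)
C/N0 = 93.6000 dB-Hz
R_b = 141.15 Mbps = 1.4115e+08 bps -> 10*log10(R_b) = 81.4968 dB-Hz
Eb/N0 = C/N0 - 10*log10(R_b) = 93.6000 - 81.4968 = 12.1032 dB
Margin = Eb/N0 - Eb/N0_req = 12.1032 - 11.6 = 0.5031912 dB (link closes)

0.5032 dB


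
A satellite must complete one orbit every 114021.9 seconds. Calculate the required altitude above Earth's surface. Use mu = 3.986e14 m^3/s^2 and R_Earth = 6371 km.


T = 114021.9 s
r = (mu*T^2/(4*pi^2))^(1/3) = (3.986e14 * 114021.9^2 / (4*pi^2))^(1/3)
r = 5.0821955e+07 m = 50821.9551 km
alt = r - R_E = 50821.9551 - 6371 = 44450.9551 km

44450.9551 km


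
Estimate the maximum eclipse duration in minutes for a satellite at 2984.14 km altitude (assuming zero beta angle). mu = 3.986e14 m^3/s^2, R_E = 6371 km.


r = 9355.1400 km
T = 150.0843 min
Eclipse fraction = arcsin(R_E/r)/pi = arcsin(6371.0000/9355.1400)/pi
= arcsin(0.681016)/pi = 0.2384616
Eclipse duration = 0.2384616 * 150.0843 = 35.7894 min

35.7894 minutes


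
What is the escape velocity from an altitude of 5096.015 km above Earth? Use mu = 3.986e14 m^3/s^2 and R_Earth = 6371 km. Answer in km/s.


r = 6371.0 + 5096.015 = 11467.0150 km = 1.1467015e+07 m
v_esc = sqrt(2*mu/r) = sqrt(2*3.986e14 / 1.1467015e+07)
v_esc = 8337.9340 m/s = 8.3379 km/s

8.3379 km/s


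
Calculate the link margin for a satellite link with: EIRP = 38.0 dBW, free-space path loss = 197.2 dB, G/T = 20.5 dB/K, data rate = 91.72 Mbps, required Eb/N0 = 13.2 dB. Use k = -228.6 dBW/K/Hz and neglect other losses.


C/N0 = EIRP - FSPL + G/T - k = 38.0 - 197.2 + 20.5 - (-228.6)
C/N0 = 89.9000 dB-Hz
R_b = 91.72 Mbps = 9.172e+07 bps -> 10*log10(R_b) = 79.6246 dB-Hz
Eb/N0 = C/N0 - 10*log10(R_b) = 89.9000 - 79.6246 = 10.2754 dB
Margin = Eb/N0 - Eb/N0_req = 10.2754 - 13.2 = -2.9246 dB (negative margin: link does not close)

-2.9246 dB


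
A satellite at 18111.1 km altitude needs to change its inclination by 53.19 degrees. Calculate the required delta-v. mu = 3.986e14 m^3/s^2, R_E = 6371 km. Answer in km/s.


r = 24482.1000 km = 2.44821e+07 m
V = sqrt(mu/r) = 4035.0072 m/s
di = 53.19 deg = 0.9283406 rad
dV = 2*V*sin(di/2) = 2*4035.0072*sin(0.4641703)
dV = 3612.7926 m/s = 3.6128 km/s

3.6128 km/s


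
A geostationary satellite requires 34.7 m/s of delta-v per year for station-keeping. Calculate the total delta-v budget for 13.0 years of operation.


dV = rate * years = 34.7 * 13.0
dV = 451.1000 m/s

451.1000 m/s


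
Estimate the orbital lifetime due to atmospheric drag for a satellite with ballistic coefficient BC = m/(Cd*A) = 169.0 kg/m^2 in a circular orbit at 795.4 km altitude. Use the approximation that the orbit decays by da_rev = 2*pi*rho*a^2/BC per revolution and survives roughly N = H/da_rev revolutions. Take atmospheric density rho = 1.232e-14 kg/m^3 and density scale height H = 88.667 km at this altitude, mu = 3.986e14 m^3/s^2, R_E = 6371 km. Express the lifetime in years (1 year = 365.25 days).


a = R_E + alt = 7166.4000 km = 7.1664e+06 m
da_rev = 2*pi*rho*a^2/BC = 2*pi*1.232e-14*(7.1664e+06)^2/169.0 = 0.0235237179 m per revolution
N = H/da_rev = 88667.0000 m / 0.0235237179 m = 3.7692596e+06 revolutions
P = 2*pi*sqrt(a^3/mu) = 6037.5785 s
lifetime = N*P = 3.7692596e+06 * 6037.5785 = 2.2757201e+10 s = 263393.5278 days
years = 263393.5278 / 365.25 = 721.1322 years

721.1322 years


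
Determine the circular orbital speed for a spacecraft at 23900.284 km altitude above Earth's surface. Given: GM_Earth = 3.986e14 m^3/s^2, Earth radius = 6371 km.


r = R_E + alt = 6371.0 + 23900.284 = 30271.2840 km = 3.0271284e+07 m
v = sqrt(mu/r) = sqrt(3.986e14 / 3.0271284e+07) = 3628.7181 m/s = 3.6287 km/s

3.6287 km/s


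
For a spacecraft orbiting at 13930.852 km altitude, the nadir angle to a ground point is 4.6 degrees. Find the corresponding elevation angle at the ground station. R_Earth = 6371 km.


r = R_E + alt = 20301.8520 km
Law of sines in the satellite / Earth-center / ground-point triangle:
  sin(nadir)/R_E = sin(90 + el)/r  =>  cos(el) = (r/R_E)*sin(nadir)
cos(el) = (20301.8520 / 6371.0000) * sin(4.6 deg) = 0.2555622
el = arccos(0.2555622) = 75.1931 deg
(Earth-central angle = 90 - nadir - el = 10.2069 deg)

75.1931 degrees


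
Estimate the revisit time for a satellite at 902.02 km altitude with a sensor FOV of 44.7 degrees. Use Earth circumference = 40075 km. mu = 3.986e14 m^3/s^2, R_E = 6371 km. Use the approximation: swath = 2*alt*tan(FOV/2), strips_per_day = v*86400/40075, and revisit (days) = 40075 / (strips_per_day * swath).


swath = 2*902.02*tan(0.3900811) = 741.7305 km
v = sqrt(mu/r) = 7403.0598 m/s = 7.4031 km/s
strips/day = v*86400/40075 = 7.4031*86400/40075 = 15.9607
coverage/day = strips * swath = 15.9607 * 741.7305 = 11838.5255 km
revisit = 40075 / 11838.5255 = 3.3851 days

3.3851 days


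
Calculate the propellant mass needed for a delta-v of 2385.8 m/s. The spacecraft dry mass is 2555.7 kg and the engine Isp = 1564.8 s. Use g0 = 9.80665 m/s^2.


ve = Isp * g0 = 1564.8 * 9.80665 = 15345.445920 m/s
mass ratio = exp(dv/ve) = exp(2385.8/15345.445920) = 1.16821020
m_prop = m_dry * (mr - 1) = 2555.7 * (1.16821020 - 1)
m_prop = 429.8948 kg

429.8948 kg


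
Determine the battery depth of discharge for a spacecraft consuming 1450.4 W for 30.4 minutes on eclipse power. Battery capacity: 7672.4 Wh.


E_used = P * t / 60 = 1450.4 * 30.4 / 60 = 734.8693 Wh
DOD = E_used / E_total * 100 = 734.8693 / 7672.4 * 100
DOD = 9.5781 %

9.5781 %


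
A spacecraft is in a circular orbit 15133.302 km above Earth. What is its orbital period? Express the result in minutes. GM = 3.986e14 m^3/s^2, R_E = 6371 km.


r = 21504.3020 km = 2.1504302e+07 m
T = 2*pi*sqrt(r^3/mu) = 2*pi*sqrt(9.944342e+21 / 3.986e14)
T = 31383.3461 s = 523.0558 min

523.0558 minutes


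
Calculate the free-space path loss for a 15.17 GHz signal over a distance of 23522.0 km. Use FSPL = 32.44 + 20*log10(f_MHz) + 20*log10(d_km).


f = 15.17 GHz = 15170.0000 MHz
d = 23522.0 km
FSPL = 32.44 + 20*log10(15170.0000) + 20*log10(23522.0)
FSPL = 32.44 + 83.6197 + 87.4295
FSPL = 203.4892 dB

203.4892 dB


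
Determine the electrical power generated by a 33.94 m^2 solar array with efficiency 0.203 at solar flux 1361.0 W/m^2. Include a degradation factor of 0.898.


P = area * eta * S * degradation
P = 33.94 * 0.203 * 1361.0 * 0.898
P = 8420.5864 W

8420.5864 W


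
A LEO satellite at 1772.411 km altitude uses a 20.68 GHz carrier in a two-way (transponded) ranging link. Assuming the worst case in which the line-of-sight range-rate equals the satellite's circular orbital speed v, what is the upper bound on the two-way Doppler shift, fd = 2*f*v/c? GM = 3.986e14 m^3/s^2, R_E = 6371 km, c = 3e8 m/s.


r = 8.143411e+06 m
v = sqrt(mu/r) = 6996.2524 m/s (worst-case radial velocity)
f = 20.68 GHz = 2.068e+10 Hz
fd = 2*f*v/c = 2*2.068e+10*6996.2524/3.0e+08
fd = 964550.0001 Hz

964550.0001 Hz


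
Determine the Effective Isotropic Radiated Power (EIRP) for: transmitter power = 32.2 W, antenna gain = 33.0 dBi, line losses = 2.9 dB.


Pt = 32.2 W = 15.0786 dBW
EIRP = Pt_dBW + Gt - losses = 15.0786 + 33.0 - 2.9 = 45.1786 dBW

45.1786 dBW


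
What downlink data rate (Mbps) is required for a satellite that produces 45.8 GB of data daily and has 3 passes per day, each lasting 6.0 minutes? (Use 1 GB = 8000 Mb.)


total contact time = 3 * 6.0 * 60 = 1080.0000 s
data = 45.8 GB = 366400.0000 Mb
rate = 366400.0000 / 1080.0000 = 339.2593 Mbps

339.2593 Mbps


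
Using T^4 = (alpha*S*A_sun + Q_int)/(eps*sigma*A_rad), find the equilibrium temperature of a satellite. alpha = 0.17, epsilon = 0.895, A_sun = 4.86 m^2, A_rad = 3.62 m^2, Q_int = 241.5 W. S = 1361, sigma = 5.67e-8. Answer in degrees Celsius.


Numerator = alpha*S*A_sun + Q_int = 0.17*1361*4.86 + 241.5 = 1365.9582 W
Denominator = eps*sigma*A_rad = 0.895*5.67e-8*3.62 = 1.8370233e-07 W/K^4
T^4 = 7.4357152e+09 K^4
T = 293.6505 K = 20.5005 C

20.5005 degrees Celsius


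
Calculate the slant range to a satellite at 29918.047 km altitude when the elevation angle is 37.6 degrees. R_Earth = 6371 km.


h = 29918.047 km, el = 37.6 deg
d = -R_E*sin(el) + sqrt((R_E*sin(el))^2 + 2*R_E*h + h^2)
d = -6371.0000*sin(0.6562438) + sqrt((6371.0000*0.6101452)^2 + 2*6371.0000*29918.047 + 29918.047^2)
d = 32049.0405 km

32049.0405 km


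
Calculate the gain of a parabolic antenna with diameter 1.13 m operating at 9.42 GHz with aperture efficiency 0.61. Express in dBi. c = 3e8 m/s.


lambda = c/f = 3e8 / 9.42e+09 = 0.03184713 m
G = eta*(pi*D/lambda)^2 = 0.61*(pi*1.13/0.03184713)^2
G = 7579.5909 (linear)
G = 10*log10(7579.5909) = 38.7965 dBi

38.7965 dBi


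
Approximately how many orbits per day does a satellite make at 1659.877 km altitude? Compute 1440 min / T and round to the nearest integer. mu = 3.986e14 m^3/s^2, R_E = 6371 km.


r = 8.030877e+06 m
T = 2*pi*sqrt(r^3/mu) = 7162.3524 s = 119.3725 min
revs/day = 1440 / 119.3725 = 12.0631
Rounded: 12 revolutions per day

12 revolutions per day


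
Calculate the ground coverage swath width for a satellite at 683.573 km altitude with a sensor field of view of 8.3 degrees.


FOV = 8.3 deg = 0.1448623 rad
swath = 2 * alt * tan(FOV/2) = 2 * 683.573 * tan(0.07243116)
swath = 2 * 683.573 * 0.07255809
swath = 99.1975 km

99.1975 km


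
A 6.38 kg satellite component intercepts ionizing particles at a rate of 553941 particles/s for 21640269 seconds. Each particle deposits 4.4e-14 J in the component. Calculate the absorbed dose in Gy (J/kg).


Total energy deposited = rate * time * E_per
  = 553941 * 21640269 * 4.4e-14 = 0.527447 J
Dose = E_total / mass = 0.527447 / 6.38
Dose = 0.08267195 Gy

0.0827 Gy


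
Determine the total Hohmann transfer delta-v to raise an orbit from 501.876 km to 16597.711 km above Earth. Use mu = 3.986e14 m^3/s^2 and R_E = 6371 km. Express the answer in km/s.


r1 = 6872.8760 km = 6.872876e+06 m
r2 = 22968.7110 km = 2.2968711e+07 m
dv1 = sqrt(mu/r1)*(sqrt(2*r2/(r1+r2)) - 1) = 1833.1761 m/s
dv2 = sqrt(mu/r2)*(1 - sqrt(2*r1/(r1+r2))) = 1338.5071 m/s
total dv = |dv1| + |dv2| = 1833.1761 + 1338.5071 = 3171.6832 m/s = 3.1717 km/s

3.1717 km/s


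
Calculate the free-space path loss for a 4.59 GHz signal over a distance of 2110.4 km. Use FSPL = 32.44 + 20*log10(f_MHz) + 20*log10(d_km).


f = 4.59 GHz = 4590.0000 MHz
d = 2110.4 km
FSPL = 32.44 + 20*log10(4590.0000) + 20*log10(2110.4)
FSPL = 32.44 + 73.2363 + 66.4873
FSPL = 172.1635 dB

172.1635 dB


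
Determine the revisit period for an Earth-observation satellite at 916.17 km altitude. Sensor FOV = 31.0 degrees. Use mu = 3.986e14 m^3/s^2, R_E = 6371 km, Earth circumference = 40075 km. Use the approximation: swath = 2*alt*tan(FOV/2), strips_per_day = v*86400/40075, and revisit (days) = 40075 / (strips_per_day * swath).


swath = 2*916.17*tan(0.270526) = 508.1529 km
v = sqrt(mu/r) = 7395.8688 m/s = 7.3959 km/s
strips/day = v*86400/40075 = 7.3959*86400/40075 = 15.9452
coverage/day = strips * swath = 15.9452 * 508.1529 = 8102.5884 km
revisit = 40075 / 8102.5884 = 4.9460 days

4.9460 days


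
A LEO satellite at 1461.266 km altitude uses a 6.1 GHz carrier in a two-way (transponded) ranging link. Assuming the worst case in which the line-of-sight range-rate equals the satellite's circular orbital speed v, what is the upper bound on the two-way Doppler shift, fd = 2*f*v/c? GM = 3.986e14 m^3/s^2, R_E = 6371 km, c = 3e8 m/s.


r = 7.832266e+06 m
v = sqrt(mu/r) = 7133.8658 m/s (worst-case radial velocity)
f = 6.1 GHz = 6.1e+09 Hz
fd = 2*f*v/c = 2*6.1e+09*7133.8658/3.0e+08
fd = 290110.5409 Hz

290110.5409 Hz


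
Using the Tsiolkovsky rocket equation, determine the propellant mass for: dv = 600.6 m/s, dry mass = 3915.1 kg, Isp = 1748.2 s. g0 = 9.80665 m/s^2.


ve = Isp * g0 = 1748.2 * 9.80665 = 17143.985530 m/s
mass ratio = exp(dv/ve) = exp(600.6/17143.985530) = 1.03565357
m_prop = m_dry * (mr - 1) = 3915.1 * (1.03565357 - 1)
m_prop = 139.5873 kg

139.5873 kg


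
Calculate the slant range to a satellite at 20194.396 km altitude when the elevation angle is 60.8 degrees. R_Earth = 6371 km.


h = 20194.396 km, el = 60.8 deg
d = -R_E*sin(el) + sqrt((R_E*sin(el))^2 + 2*R_E*h + h^2)
d = -6371.0000*sin(1.0612) + sqrt((6371.0000*0.8729221)^2 + 2*6371.0000*20194.396 + 20194.396^2)
d = 20821.5557 km

20821.5557 km


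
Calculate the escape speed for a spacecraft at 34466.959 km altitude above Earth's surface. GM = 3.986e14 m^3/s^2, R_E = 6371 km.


r = 6371.0 + 34466.959 = 40837.9590 km = 4.0837959e+07 m
v_esc = sqrt(2*mu/r) = sqrt(2*3.986e14 / 4.0837959e+07)
v_esc = 4418.2637 m/s = 4.4183 km/s

4.4183 km/s


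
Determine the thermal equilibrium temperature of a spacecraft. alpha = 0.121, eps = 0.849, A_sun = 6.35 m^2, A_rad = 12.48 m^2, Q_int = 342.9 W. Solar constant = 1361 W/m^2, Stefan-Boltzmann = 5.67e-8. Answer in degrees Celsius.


Numerator = alpha*S*A_sun + Q_int = 0.121*1361*6.35 + 342.9 = 1388.6243 W
Denominator = eps*sigma*A_rad = 0.849*5.67e-8*12.48 = 6.0076598e-07 W/K^4
T^4 = 2.3114231e+09 K^4
T = 219.2653 K = -53.8847 C

-53.8847 degrees Celsius


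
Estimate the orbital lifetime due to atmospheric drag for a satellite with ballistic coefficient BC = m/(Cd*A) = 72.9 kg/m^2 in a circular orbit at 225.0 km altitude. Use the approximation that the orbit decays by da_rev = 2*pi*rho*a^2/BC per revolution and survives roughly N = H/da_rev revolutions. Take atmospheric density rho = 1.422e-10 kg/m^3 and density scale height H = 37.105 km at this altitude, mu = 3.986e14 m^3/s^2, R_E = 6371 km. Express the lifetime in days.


a = R_E + alt = 6596.0000 km = 6.596e+06 m
da_rev = 2*pi*rho*a^2/BC = 2*pi*1.422e-10*(6.596e+06)^2/72.9 = 533.228349 m per revolution
N = H/da_rev = 37105.0000 m / 533.228349 m = 69.5856 revolutions
P = 2*pi*sqrt(a^3/mu) = 5331.2886 s
lifetime = N*P = 69.5856 * 5331.2886 = 370980.7690 s = 4.2938 days

4.2938 days


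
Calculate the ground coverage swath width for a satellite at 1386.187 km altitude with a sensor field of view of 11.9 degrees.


FOV = 11.9 deg = 0.2076942 rad
swath = 2 * alt * tan(FOV/2) = 2 * 1386.187 * tan(0.1038471)
swath = 2 * 1386.187 * 0.104222
swath = 288.9424 km

288.9424 km


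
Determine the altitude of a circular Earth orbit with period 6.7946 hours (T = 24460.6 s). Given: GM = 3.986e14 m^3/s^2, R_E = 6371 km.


T = 24460.6 s
r = (mu*T^2/(4*pi^2))^(1/3) = (3.986e14 * 24460.6^2 / (4*pi^2))^(1/3)
r = 1.8212543e+07 m = 18212.5430 km
alt = r - R_E = 18212.5430 - 6371 = 11841.5430 km

11841.5430 km


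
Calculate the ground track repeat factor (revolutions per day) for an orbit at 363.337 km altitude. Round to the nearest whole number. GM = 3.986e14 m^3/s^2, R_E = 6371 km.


r = 6.734337e+06 m
T = 2*pi*sqrt(r^3/mu) = 5499.8835 s = 91.6647 min
revs/day = 1440 / 91.6647 = 15.7094
Rounded: 16 revolutions per day

16 revolutions per day


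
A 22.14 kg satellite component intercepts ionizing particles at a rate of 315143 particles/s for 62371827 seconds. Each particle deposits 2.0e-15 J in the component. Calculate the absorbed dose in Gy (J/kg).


Total energy deposited = rate * time * E_per
  = 315143 * 62371827 * 2.0e-15 = 0.03931209 J
Dose = E_total / mass = 0.03931209 / 22.14
Dose = 0.001775614 Gy

0.0018 Gy


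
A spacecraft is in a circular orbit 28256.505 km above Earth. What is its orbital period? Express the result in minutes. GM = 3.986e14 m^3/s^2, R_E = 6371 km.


r = 34627.5050 km = 3.4627505e+07 m
T = 2*pi*sqrt(r^3/mu) = 2*pi*sqrt(4.1520598e+22 / 3.986e14)
T = 64127.3099 s = 1068.7885 min

1068.7885 minutes


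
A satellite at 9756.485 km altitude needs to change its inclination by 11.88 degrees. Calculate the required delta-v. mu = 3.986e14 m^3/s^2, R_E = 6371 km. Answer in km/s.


r = 16127.4850 km = 1.6127485e+07 m
V = sqrt(mu/r) = 4971.4757 m/s
di = 11.88 deg = 0.2073451 rad
dV = 2*V*sin(di/2) = 2*4971.4757*sin(0.1036726)
dV = 1028.9657 m/s = 1.0290 km/s

1.0290 km/s


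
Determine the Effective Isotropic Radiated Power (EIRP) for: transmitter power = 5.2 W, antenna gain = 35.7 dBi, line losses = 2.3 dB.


Pt = 5.2 W = 7.1600 dBW
EIRP = Pt_dBW + Gt - losses = 7.1600 + 35.7 - 2.3 = 40.5600 dBW

40.5600 dBW


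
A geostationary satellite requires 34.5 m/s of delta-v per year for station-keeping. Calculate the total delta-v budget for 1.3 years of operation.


dV = rate * years = 34.5 * 1.3
dV = 44.8500 m/s

44.8500 m/s


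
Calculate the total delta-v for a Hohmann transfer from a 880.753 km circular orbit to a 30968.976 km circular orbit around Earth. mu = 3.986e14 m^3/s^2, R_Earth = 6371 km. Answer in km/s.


r1 = 7251.7530 km = 7.251753e+06 m
r2 = 37339.9760 km = 3.7339976e+07 m
dv1 = sqrt(mu/r1)*(sqrt(2*r2/(r1+r2)) - 1) = 2180.5852 m/s
dv2 = sqrt(mu/r2)*(1 - sqrt(2*r1/(r1+r2))) = 1403.9093 m/s
total dv = |dv1| + |dv2| = 2180.5852 + 1403.9093 = 3584.4946 m/s = 3.5845 km/s

3.5845 km/s


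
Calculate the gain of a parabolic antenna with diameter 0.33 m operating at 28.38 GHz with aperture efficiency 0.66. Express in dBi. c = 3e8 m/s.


lambda = c/f = 3e8 / 2.838e+10 = 0.01057082 m
G = eta*(pi*D/lambda)^2 = 0.66*(pi*0.33/0.01057082)^2
G = 6348.2473 (linear)
G = 10*log10(6348.2473) = 38.0265 dBi

38.0265 dBi


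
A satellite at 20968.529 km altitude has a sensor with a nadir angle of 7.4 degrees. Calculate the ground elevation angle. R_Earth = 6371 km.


r = R_E + alt = 27339.5290 km
Law of sines in the satellite / Earth-center / ground-point triangle:
  sin(nadir)/R_E = sin(90 + el)/r  =>  cos(el) = (r/R_E)*sin(nadir)
cos(el) = (27339.5290 / 6371.0000) * sin(7.4 deg) = 0.5526936
el = arccos(0.5526936) = 56.4480 deg
(Earth-central angle = 90 - nadir - el = 26.1520 deg)

56.4480 degrees


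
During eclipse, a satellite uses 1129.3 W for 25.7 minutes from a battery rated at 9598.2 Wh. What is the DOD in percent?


E_used = P * t / 60 = 1129.3 * 25.7 / 60 = 483.7168 Wh
DOD = E_used / E_total * 100 = 483.7168 / 9598.2 * 100
DOD = 5.0397 %

5.0397 %


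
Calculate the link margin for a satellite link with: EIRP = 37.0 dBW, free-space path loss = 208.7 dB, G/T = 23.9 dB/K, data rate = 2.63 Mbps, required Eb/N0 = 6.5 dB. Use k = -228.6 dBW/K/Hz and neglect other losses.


C/N0 = EIRP - FSPL + G/T - k = 37.0 - 208.7 + 23.9 - (-228.6)
C/N0 = 80.8000 dB-Hz
R_b = 2.63 Mbps = 2.63e+06 bps -> 10*log10(R_b) = 64.1996 dB-Hz
Eb/N0 = C/N0 - 10*log10(R_b) = 80.8000 - 64.1996 = 16.6004 dB
Margin = Eb/N0 - Eb/N0_req = 16.6004 - 6.5 = 10.1004 dB (link closes)

10.1004 dB


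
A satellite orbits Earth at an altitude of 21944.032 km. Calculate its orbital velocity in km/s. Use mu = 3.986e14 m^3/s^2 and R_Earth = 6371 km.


r = R_E + alt = 6371.0 + 21944.032 = 28315.0320 km = 2.8315032e+07 m
v = sqrt(mu/r) = sqrt(3.986e14 / 2.8315032e+07) = 3751.9766 m/s = 3.7520 km/s

3.7520 km/s


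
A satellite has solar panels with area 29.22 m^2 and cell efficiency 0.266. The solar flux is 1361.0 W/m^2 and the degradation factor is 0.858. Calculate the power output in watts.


P = area * eta * S * degradation
P = 29.22 * 0.266 * 1361.0 * 0.858
P = 9076.2670 W

9076.2670 W


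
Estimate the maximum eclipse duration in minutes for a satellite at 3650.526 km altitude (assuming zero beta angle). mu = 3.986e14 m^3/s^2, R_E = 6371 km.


r = 10021.5260 km
T = 166.4028 min
Eclipse fraction = arcsin(R_E/r)/pi = arcsin(6371.0000/10021.5260)/pi
= arcsin(0.6357315)/pi = 0.2193015
Eclipse duration = 0.2193015 * 166.4028 = 36.4924 min

36.4924 minutes


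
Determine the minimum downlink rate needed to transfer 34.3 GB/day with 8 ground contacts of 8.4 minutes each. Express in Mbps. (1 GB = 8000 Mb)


total contact time = 8 * 8.4 * 60 = 4032.0000 s
data = 34.3 GB = 274400.0000 Mb
rate = 274400.0000 / 4032.0000 = 68.0556 Mbps

68.0556 Mbps


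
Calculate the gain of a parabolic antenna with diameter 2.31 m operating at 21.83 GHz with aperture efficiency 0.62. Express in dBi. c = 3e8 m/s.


lambda = c/f = 3e8 / 2.183e+10 = 0.01374256 m
G = eta*(pi*D/lambda)^2 = 0.62*(pi*2.31/0.01374256)^2
G = 172894.1730 (linear)
G = 10*log10(172894.1730) = 52.3778 dBi

52.3778 dBi


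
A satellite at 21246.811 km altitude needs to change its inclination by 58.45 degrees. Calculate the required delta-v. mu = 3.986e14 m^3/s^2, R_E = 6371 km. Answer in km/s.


r = 27617.8110 km = 2.7617811e+07 m
V = sqrt(mu/r) = 3799.0413 m/s
di = 58.45 deg = 1.0201 rad
dV = 2*V*sin(di/2) = 2*3799.0413*sin(0.5100725)
dV = 3709.6917 m/s = 3.7097 km/s

3.7097 km/s


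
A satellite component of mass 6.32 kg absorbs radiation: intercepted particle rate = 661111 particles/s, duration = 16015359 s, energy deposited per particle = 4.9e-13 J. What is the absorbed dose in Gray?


Total energy deposited = rate * time * E_per
  = 661111 * 16015359 * 4.9e-13 = 5.1881 J
Dose = E_total / mass = 5.1881 / 6.32
Dose = 0.8208996 Gy

0.8209 Gy


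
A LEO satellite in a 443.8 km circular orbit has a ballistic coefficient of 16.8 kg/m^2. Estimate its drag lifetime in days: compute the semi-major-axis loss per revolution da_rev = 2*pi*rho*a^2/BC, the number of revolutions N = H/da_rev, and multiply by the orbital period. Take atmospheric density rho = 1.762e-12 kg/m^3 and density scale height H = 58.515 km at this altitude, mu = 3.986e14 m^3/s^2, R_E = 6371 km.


a = R_E + alt = 6814.8000 km = 6.8148e+06 m
da_rev = 2*pi*rho*a^2/BC = 2*pi*1.762e-12*(6.8148e+06)^2/16.8 = 30.604319 m per revolution
N = H/da_rev = 58515.0000 m / 30.604319 m = 1911.9850 revolutions
P = 2*pi*sqrt(a^3/mu) = 5598.7477 s
lifetime = N*P = 1911.9850 * 5598.7477 = 1.0704722e+07 s = 123.8972 days

123.8972 days


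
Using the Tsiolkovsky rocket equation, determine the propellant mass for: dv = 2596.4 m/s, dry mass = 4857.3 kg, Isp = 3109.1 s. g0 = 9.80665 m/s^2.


ve = Isp * g0 = 3109.1 * 9.80665 = 30489.855515 m/s
mass ratio = exp(dv/ve) = exp(2596.4/30489.855515) = 1.08888713
m_prop = m_dry * (mr - 1) = 4857.3 * (1.08888713 - 1)
m_prop = 431.7515 kg

431.7515 kg


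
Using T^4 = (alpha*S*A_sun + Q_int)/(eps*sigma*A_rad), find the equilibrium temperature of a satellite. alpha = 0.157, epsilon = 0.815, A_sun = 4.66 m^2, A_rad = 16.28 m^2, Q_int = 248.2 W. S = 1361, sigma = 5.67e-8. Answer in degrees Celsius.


Numerator = alpha*S*A_sun + Q_int = 0.157*1361*4.66 + 248.2 = 1243.9348 W
Denominator = eps*sigma*A_rad = 0.815*5.67e-8*16.28 = 7.5230694e-07 W/K^4
T^4 = 1.6534937e+09 K^4
T = 201.6511 K = -71.4989 C

-71.4989 degrees Celsius


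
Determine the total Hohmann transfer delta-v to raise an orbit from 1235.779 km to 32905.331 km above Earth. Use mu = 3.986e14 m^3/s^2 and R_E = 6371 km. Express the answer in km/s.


r1 = 7606.7790 km = 7.606779e+06 m
r2 = 39276.3310 km = 3.9276331e+07 m
dv1 = sqrt(mu/r1)*(sqrt(2*r2/(r1+r2)) - 1) = 2131.1917 m/s
dv2 = sqrt(mu/r2)*(1 - sqrt(2*r1/(r1+r2))) = 1370.9645 m/s
total dv = |dv1| + |dv2| = 2131.1917 + 1370.9645 = 3502.1562 m/s = 3.5022 km/s

3.5022 km/s


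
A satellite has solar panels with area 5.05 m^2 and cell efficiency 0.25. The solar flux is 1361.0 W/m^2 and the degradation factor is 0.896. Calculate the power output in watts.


P = area * eta * S * degradation
P = 5.05 * 0.25 * 1361.0 * 0.896
P = 1539.5632 W

1539.5632 W


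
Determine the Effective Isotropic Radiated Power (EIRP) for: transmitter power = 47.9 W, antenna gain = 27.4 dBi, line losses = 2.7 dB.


Pt = 47.9 W = 16.8034 dBW
EIRP = Pt_dBW + Gt - losses = 16.8034 + 27.4 - 2.7 = 41.5034 dBW

41.5034 dBW


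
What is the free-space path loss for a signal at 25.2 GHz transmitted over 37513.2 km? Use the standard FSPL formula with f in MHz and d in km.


f = 25.2 GHz = 25200.0000 MHz
d = 37513.2 km
FSPL = 32.44 + 20*log10(25200.0000) + 20*log10(37513.2)
FSPL = 32.44 + 88.0280 + 91.4837
FSPL = 211.9517 dB

211.9517 dB


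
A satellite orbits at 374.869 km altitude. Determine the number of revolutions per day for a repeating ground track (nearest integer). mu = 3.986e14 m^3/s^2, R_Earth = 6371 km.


r = 6.745869e+06 m
T = 2*pi*sqrt(r^3/mu) = 5514.0167 s = 91.9003 min
revs/day = 1440 / 91.9003 = 15.6692
Rounded: 16 revolutions per day

16 revolutions per day


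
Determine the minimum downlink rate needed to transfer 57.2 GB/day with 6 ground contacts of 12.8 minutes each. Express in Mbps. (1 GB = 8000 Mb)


total contact time = 6 * 12.8 * 60 = 4608.0000 s
data = 57.2 GB = 457600.0000 Mb
rate = 457600.0000 / 4608.0000 = 99.3056 Mbps

99.3056 Mbps


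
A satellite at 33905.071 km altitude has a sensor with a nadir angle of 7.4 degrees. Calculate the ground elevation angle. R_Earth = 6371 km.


r = R_E + alt = 40276.0710 km
Law of sines in the satellite / Earth-center / ground-point triangle:
  sin(nadir)/R_E = sin(90 + el)/r  =>  cos(el) = (r/R_E)*sin(nadir)
cos(el) = (40276.0710 / 6371.0000) * sin(7.4 deg) = 0.8142176
el = arccos(0.8142176) = 35.4899 deg
(Earth-central angle = 90 - nadir - el = 47.1101 deg)

35.4899 degrees


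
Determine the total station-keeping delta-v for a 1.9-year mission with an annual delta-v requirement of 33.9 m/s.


dV = rate * years = 33.9 * 1.9
dV = 64.4100 m/s

64.4100 m/s


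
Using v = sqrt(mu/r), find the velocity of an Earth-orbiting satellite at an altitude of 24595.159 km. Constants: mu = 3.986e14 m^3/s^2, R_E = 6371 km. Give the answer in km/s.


r = R_E + alt = 6371.0 + 24595.159 = 30966.1590 km = 3.0966159e+07 m
v = sqrt(mu/r) = sqrt(3.986e14 / 3.0966159e+07) = 3587.7732 m/s = 3.5878 km/s

3.5878 km/s


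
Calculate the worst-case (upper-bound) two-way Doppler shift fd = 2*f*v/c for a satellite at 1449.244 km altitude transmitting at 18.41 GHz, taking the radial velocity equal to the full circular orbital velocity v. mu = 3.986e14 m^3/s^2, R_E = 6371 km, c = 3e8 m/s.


r = 7.820244e+06 m
v = sqrt(mu/r) = 7139.3471 m/s (worst-case radial velocity)
f = 18.41 GHz = 1.841e+10 Hz
fd = 2*f*v/c = 2*1.841e+10*7139.3471/3.0e+08
fd = 876235.8641 Hz

876235.8641 Hz


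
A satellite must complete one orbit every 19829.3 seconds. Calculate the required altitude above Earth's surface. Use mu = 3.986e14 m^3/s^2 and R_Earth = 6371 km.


T = 19829.3 s
r = (mu*T^2/(4*pi^2))^(1/3) = (3.986e14 * 19829.3^2 / (4*pi^2))^(1/3)
r = 1.5834248e+07 m = 15834.2480 km
alt = r - R_E = 15834.2480 - 6371 = 9463.2480 km

9463.2480 km


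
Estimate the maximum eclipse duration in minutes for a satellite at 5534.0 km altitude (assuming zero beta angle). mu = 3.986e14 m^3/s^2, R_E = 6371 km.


r = 11905.0000 km
T = 215.4538 min
Eclipse fraction = arcsin(R_E/r)/pi = arcsin(6371.0000/11905.0000)/pi
= arcsin(0.5351533)/pi = 0.1797462
Eclipse duration = 0.1797462 * 215.4538 = 38.7270 min

38.7270 minutes


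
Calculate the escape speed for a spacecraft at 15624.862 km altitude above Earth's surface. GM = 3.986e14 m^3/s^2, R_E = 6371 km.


r = 6371.0 + 15624.862 = 21995.8620 km = 2.1995862e+07 m
v_esc = sqrt(2*mu/r) = sqrt(2*3.986e14 / 2.1995862e+07)
v_esc = 6020.2309 m/s = 6.0202 km/s

6.0202 km/s


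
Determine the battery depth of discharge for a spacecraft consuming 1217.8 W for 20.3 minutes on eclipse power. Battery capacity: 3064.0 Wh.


E_used = P * t / 60 = 1217.8 * 20.3 / 60 = 412.0223 Wh
DOD = E_used / E_total * 100 = 412.0223 / 3064.0 * 100
DOD = 13.4472 %

13.4472 %


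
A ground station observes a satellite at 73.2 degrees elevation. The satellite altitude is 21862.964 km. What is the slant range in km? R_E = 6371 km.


h = 21862.964 km, el = 73.2 deg
d = -R_E*sin(el) + sqrt((R_E*sin(el))^2 + 2*R_E*h + h^2)
d = -6371.0000*sin(1.2776) + sqrt((6371.0000*0.9573195)^2 + 2*6371.0000*21862.964 + 21862.964^2)
d = 22074.7687 km

22074.7687 km


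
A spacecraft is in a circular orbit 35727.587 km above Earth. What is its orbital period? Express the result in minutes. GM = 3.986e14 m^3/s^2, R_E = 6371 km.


r = 42098.5870 km = 4.2098587e+07 m
T = 2*pi*sqrt(r^3/mu) = 2*pi*sqrt(7.4610948e+22 / 3.986e14)
T = 85963.1854 s = 1432.7198 min

1432.7198 minutes


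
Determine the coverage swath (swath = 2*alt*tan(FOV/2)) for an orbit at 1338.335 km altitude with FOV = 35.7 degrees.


FOV = 35.7 deg = 0.6230825 rad
swath = 2 * alt * tan(FOV/2) = 2 * 1338.335 * tan(0.3115413)
swath = 2 * 1338.335 * 0.3220278
swath = 861.9621 km

861.9621 km


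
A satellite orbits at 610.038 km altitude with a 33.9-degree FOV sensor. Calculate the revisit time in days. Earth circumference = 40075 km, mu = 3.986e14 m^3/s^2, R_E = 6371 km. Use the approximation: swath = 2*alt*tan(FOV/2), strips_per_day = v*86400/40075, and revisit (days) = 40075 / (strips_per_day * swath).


swath = 2*610.038*tan(0.2958333) = 371.8507 km
v = sqrt(mu/r) = 7556.2905 m/s = 7.5563 km/s
strips/day = v*86400/40075 = 7.5563*86400/40075 = 16.2910
coverage/day = strips * swath = 16.2910 * 371.8507 = 6057.8359 km
revisit = 40075 / 6057.8359 = 6.6154 days

6.6154 days


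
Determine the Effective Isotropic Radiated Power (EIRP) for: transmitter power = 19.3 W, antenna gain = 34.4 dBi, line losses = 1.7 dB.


Pt = 19.3 W = 12.8556 dBW
EIRP = Pt_dBW + Gt - losses = 12.8556 + 34.4 - 1.7 = 45.5556 dBW

45.5556 dBW


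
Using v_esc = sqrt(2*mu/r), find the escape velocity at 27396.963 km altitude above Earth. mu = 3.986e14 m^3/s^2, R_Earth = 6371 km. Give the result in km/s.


r = 6371.0 + 27396.963 = 33767.9630 km = 3.3767963e+07 m
v_esc = sqrt(2*mu/r) = sqrt(2*3.986e14 / 3.3767963e+07)
v_esc = 4858.8245 m/s = 4.8588 km/s

4.8588 km/s


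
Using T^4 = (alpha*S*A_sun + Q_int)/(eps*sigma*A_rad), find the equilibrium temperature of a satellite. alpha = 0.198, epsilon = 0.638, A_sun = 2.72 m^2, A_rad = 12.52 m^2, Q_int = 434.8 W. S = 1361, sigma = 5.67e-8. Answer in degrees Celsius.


Numerator = alpha*S*A_sun + Q_int = 0.198*1361*2.72 + 434.8 = 1167.7802 W
Denominator = eps*sigma*A_rad = 0.638*5.67e-8*12.52 = 4.5290599e-07 W/K^4
T^4 = 2.5784162e+09 K^4
T = 225.3400 K = -47.8100 C

-47.8100 degrees Celsius


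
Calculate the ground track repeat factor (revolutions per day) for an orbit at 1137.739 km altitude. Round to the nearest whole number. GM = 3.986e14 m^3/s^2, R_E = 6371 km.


r = 7.508739e+06 m
T = 2*pi*sqrt(r^3/mu) = 6475.3274 s = 107.9221 min
revs/day = 1440 / 107.9221 = 13.3430
Rounded: 13 revolutions per day

13 revolutions per day


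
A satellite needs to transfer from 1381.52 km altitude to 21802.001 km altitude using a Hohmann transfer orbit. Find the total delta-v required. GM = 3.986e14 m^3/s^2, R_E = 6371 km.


r1 = 7752.5200 km = 7.75252e+06 m
r2 = 28173.0010 km = 2.8173001e+07 m
dv1 = sqrt(mu/r1)*(sqrt(2*r2/(r1+r2)) - 1) = 1809.5552 m/s
dv2 = sqrt(mu/r2)*(1 - sqrt(2*r1/(r1+r2))) = 1290.3412 m/s
total dv = |dv1| + |dv2| = 1809.5552 + 1290.3412 = 3099.8963 m/s = 3.0999 km/s

3.0999 km/s


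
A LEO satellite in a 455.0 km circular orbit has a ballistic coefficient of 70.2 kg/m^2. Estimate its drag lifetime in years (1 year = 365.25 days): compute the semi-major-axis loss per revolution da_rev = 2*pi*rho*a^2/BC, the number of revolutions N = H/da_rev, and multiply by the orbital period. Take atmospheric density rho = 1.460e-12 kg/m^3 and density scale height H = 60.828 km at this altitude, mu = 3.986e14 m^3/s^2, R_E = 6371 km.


a = R_E + alt = 6826.0000 km = 6.826e+06 m
da_rev = 2*pi*rho*a^2/BC = 2*pi*1.460e-12*(6.826e+06)^2/70.2 = 6.088751 m per revolution
N = H/da_rev = 60828.0000 m / 6.088751 m = 9990.2270 revolutions
P = 2*pi*sqrt(a^3/mu) = 5612.5555 s
lifetime = N*P = 9990.2270 * 5612.5555 = 5.6070703e+07 s = 648.9665 days
years = 648.9665 / 365.25 = 1.7768 years

1.7768 years


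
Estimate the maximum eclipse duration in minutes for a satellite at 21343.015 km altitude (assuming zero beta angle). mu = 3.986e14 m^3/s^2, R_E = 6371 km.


r = 27714.0150 km
T = 765.2602 min
Eclipse fraction = arcsin(R_E/r)/pi = arcsin(6371.0000/27714.0150)/pi
= arcsin(0.2298837)/pi = 0.07383458
Eclipse duration = 0.07383458 * 765.2602 = 56.5027 min

56.5027 minutes


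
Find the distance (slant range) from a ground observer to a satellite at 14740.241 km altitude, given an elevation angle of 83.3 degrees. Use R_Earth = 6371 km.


h = 14740.241 km, el = 83.3 deg
d = -R_E*sin(el) + sqrt((R_E*sin(el))^2 + 2*R_E*h + h^2)
d = -6371.0000*sin(1.4539) + sqrt((6371.0000*0.9931706)^2 + 2*6371.0000*14740.241 + 14740.241^2)
d = 14770.6611 km

14770.6611 km


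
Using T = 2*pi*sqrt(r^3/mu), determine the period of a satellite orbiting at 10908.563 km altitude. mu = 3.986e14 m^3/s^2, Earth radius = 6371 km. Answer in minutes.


r = 17279.5630 km = 1.7279563e+07 m
T = 2*pi*sqrt(r^3/mu) = 2*pi*sqrt(5.1593889e+21 / 3.986e14)
T = 22605.3041 s = 376.7551 min

376.7551 minutes


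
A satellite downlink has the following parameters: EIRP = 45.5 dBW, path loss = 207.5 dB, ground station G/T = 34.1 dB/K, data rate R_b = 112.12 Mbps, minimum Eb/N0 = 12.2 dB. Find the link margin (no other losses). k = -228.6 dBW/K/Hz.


C/N0 = EIRP - FSPL + G/T - k = 45.5 - 207.5 + 34.1 - (-228.6)
C/N0 = 100.7000 dB-Hz
R_b = 112.12 Mbps = 1.1212e+08 bps -> 10*log10(R_b) = 80.4968 dB-Hz
Eb/N0 = C/N0 - 10*log10(R_b) = 100.7000 - 80.4968 = 20.2032 dB
Margin = Eb/N0 - Eb/N0_req = 20.2032 - 12.2 = 8.0032 dB (link closes)

8.0032 dB
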